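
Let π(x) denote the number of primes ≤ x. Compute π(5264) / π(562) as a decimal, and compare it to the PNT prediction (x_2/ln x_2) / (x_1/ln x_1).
π(5264)/π(562) = 698/102 ≈ 6.8431;  PNT prediction ≈ 6.9211.

π(562) = 102 and π(5264) = 698, so π(5264)/π(562) ≈ 6.8431. The PNT-predicted ratio is (5264/ln(5264)) / (562/ln(562)) ≈ 6.9211. The two agree to within a few percent, as expected.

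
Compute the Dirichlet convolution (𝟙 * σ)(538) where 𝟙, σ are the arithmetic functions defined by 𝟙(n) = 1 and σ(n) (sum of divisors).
(𝟙 * σ)(538) = 1084

Divisors of 538: [1, 2, 269, 538]. For each d | 538:
  d = 1: 𝟙(1) · σ(538/1) = 1 · 810 = 810
  d = 2: 𝟙(2) · σ(538/2) = 1 · 270 = 270
  d = 269: 𝟙(269) · σ(538/269) = 1 · 3 = 3
  d = 538: 𝟙(538) · σ(538/538) = 1 · 1 = 1
Summing: (𝟙 * σ)(538) = 810 + 270 + 3 + 1 = 1084.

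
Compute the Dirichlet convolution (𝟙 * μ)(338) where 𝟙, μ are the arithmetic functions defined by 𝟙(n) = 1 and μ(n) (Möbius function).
(𝟙 * μ)(338) = 0

Divisors of 338: [1, 2, 13, 26, 169, 338]. For each d | 338:
  d = 1: 𝟙(1) · μ(338/1) = 1 · 0 = 0
  d = 2: 𝟙(2) · μ(338/2) = 1 · 0 = 0
  d = 13: 𝟙(13) · μ(338/13) = 1 · 1 = 1
  d = 26: 𝟙(26) · μ(338/26) = 1 · -1 = -1
  d = 169: 𝟙(169) · μ(338/169) = 1 · -1 = -1
  d = 338: 𝟙(338) · μ(338/338) = 1 · 1 = 1
Summing: (𝟙 * μ)(338) = 0 + 0 + 1 + -1 + -1 + 1 = 0.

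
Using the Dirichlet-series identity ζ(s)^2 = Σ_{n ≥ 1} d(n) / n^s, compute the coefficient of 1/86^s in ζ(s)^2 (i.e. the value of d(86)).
d(86) = 4

ζ(s)^2 = (Σ 1/m^s)(Σ 1/k^s). The coefficient of 1/n^s in the product is the number of ordered pairs (m, k) with mk = n, which equals d(n). For n = 86, divisors are [1, 2, 43, 86], so d(86) = 4.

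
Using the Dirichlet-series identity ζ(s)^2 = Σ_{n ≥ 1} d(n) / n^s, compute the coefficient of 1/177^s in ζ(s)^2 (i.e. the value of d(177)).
d(177) = 4

ζ(s)^2 = (Σ 1/m^s)(Σ 1/k^s). The coefficient of 1/n^s in the product is the number of ordered pairs (m, k) with mk = n, which equals d(n). For n = 177, divisors are [1, 3, 59, 177], so d(177) = 4.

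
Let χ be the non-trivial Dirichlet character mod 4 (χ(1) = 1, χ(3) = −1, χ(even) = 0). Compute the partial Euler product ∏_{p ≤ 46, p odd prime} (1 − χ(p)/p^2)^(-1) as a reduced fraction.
∏ = 11477831542914938630143/12524769798782976000000

The odd primes p ≤ 46 are [3, 5, 7, 11, 13, 17, 19, 23, 29, 31, 37, 41, 43]. For each, χ(p) = 1 if p ≡ 1 mod 4, χ(p) = −1 if p ≡ 3 mod 4. Taking (1 − χ(p)/p^2)^(-1) = p^2/(p^2 − χ(p)): (1 − (-1)/3^2)^(-1) · (1 − (1)/5^2)^(-1) · (1 − (-1)/7^2)^(-1) · (1 − (-1)/11^2)^(-1) · (1 − (1)/13^2)^(-1) · (1 − (1)/17^2)^(-1) · (1 − (-1)/19^2)^(-1) · (1 − (-1)/23^2)^(-1) · (1 − (1)/29^2)^(-1) · (1 − (-1)/31^2)^(-1) · (1 − (1)/37^2)^(-1) · (1 − (1)/41^2)^(-1) · (1 − (-1)/43^2)^(-1) = 11477831542914938630143/12524769798782976000000.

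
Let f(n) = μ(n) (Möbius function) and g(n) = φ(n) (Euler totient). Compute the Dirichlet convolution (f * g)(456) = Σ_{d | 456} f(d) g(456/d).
(μ * φ)(456) = 34

Divisors of 456: [1, 2, 3, 4, 6, 8, 12, 19, 24, 38, 57, 76, 114, 152, 228, 456]. For each d | 456:
  d = 1: μ(1) · φ(456/1) = 1 · 144 = 144
  d = 2: μ(2) · φ(456/2) = -1 · 72 = -72
  d = 3: μ(3) · φ(456/3) = -1 · 72 = -72
  d = 4: μ(4) · φ(456/4) = 0 · 36 = 0
  d = 6: μ(6) · φ(456/6) = 1 · 36 = 36
  d = 8: μ(8) · φ(456/8) = 0 · 36 = 0
  d = 12: μ(12) · φ(456/12) = 0 · 18 = 0
  d = 19: μ(19) · φ(456/19) = -1 · 8 = -8
  d = 24: μ(24) · φ(456/24) = 0 · 18 = 0
  d = 38: μ(38) · φ(456/38) = 1 · 4 = 4
  d = 57: μ(57) · φ(456/57) = 1 · 4 = 4
  d = 76: μ(76) · φ(456/76) = 0 · 2 = 0
  d = 114: μ(114) · φ(456/114) = -1 · 2 = -2
  d = 152: μ(152) · φ(456/152) = 0 · 2 = 0
  d = 228: μ(228) · φ(456/228) = 0 · 1 = 0
  d = 456: μ(456) · φ(456/456) = 0 · 1 = 0
Summing: (μ * φ)(456) = 144 + -72 + -72 + 0 + 36 + 0 + 0 + -8 + 0 + 4 + 4 + 0 + -2 + 0 + 0 + 0 = 34.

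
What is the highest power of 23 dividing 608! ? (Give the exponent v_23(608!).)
v_23(608!) = 27

Legendre's formula: v_p(n!) = Σ_{k ≥ 1} ⌊n / p^k⌋. For p = 23, n = 608, the terms are:
  ⌊608/23^1⌋ = ⌊608/23⌋ = 26
  ⌊608/23^2⌋ = ⌊608/529⌋ = 1
(the next term ⌊608/23^3⌋ = 0, terminating the sum). Summing: v_23(608!) = 26 + 1 = 27.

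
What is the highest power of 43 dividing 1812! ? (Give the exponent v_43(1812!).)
v_43(1812!) = 42

Legendre's formula: v_p(n!) = Σ_{k ≥ 1} ⌊n / p^k⌋. For p = 43, n = 1812, the terms are:
  ⌊1812/43^1⌋ = ⌊1812/43⌋ = 42
(the next term ⌊1812/43^2⌋ = 0, terminating the sum). Summing: v_43(1812!) = 42 = 42.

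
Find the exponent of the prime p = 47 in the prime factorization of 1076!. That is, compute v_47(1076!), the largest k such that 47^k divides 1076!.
v_47(1076!) = 22

Legendre's formula: v_p(n!) = Σ_{k ≥ 1} ⌊n / p^k⌋. For p = 47, n = 1076, the terms are:
  ⌊1076/47^1⌋ = ⌊1076/47⌋ = 22
(the next term ⌊1076/47^2⌋ = 0, terminating the sum). Summing: v_47(1076!) = 22 = 22.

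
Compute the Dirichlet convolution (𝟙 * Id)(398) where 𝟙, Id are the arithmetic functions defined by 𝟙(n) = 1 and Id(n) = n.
(𝟙 * Id)(398) = 600

Divisors of 398: [1, 2, 199, 398]. For each d | 398:
  d = 1: 𝟙(1) · Id(398/1) = 1 · 398 = 398
  d = 2: 𝟙(2) · Id(398/2) = 1 · 199 = 199
  d = 199: 𝟙(199) · Id(398/199) = 1 · 2 = 2
  d = 398: 𝟙(398) · Id(398/398) = 1 · 1 = 1
Summing: (𝟙 * Id)(398) = 398 + 199 + 2 + 1 = 600.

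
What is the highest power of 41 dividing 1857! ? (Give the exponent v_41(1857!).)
v_41(1857!) = 46

Legendre's formula: v_p(n!) = Σ_{k ≥ 1} ⌊n / p^k⌋. For p = 41, n = 1857, the terms are:
  ⌊1857/41^1⌋ = ⌊1857/41⌋ = 45
  ⌊1857/41^2⌋ = ⌊1857/1681⌋ = 1
(the next term ⌊1857/41^3⌋ = 0, terminating the sum). Summing: v_41(1857!) = 45 + 1 = 46.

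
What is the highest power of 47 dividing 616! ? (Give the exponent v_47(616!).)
v_47(616!) = 13

Legendre's formula: v_p(n!) = Σ_{k ≥ 1} ⌊n / p^k⌋. For p = 47, n = 616, the terms are:
  ⌊616/47^1⌋ = ⌊616/47⌋ = 13
(the next term ⌊616/47^2⌋ = 0, terminating the sum). Summing: v_47(616!) = 13 = 13.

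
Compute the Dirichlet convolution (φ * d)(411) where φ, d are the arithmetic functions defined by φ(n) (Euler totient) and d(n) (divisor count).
(φ * d)(411) = 552

Divisors of 411: [1, 3, 137, 411]. For each d | 411:
  d = 1: φ(1) · d(411/1) = 1 · 4 = 4
  d = 3: φ(3) · d(411/3) = 2 · 2 = 4
  d = 137: φ(137) · d(411/137) = 136 · 2 = 272
  d = 411: φ(411) · d(411/411) = 272 · 1 = 272
Summing: (φ * d)(411) = 4 + 4 + 272 + 272 = 552.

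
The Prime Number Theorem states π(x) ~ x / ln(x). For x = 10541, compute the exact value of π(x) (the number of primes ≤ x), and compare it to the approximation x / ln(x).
π(10541) = 1288;  x/ln(x) ≈ 1137.96;  relative error ≈ 11.65%.

Directly count primes up to 10541: π(10541) = 1288. The PNT approximation gives 10541/ln(10541) ≈ 10541/9.26303 ≈ 1137.96. Relative error (π(x) − x/ln(x)) / π(x) ≈ 11.65%; the approximation is known to undercount slightly (Li(x) is a better estimate).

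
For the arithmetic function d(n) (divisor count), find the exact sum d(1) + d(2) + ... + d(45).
Σ_{n ≤ 45} d(n) = 182

Compute d(n) for each 1 ≤ n ≤ 45: d(1) = 1, d(2) = 2, d(3) = 2, d(4) = 3, d(5) = 2, d(6) = 4, d(7) = 2, d(8) = 4, d(9) = 3, d(10) = 4, d(11) = 2, d(12) = 6, d(13) = 2, d(14) = 4, d(15) = 4, d(16) = 5, d(17) = 2, d(18) = 6, d(19) = 2, d(20) = 6, d(21) = 4, d(22) = 4, d(23) = 2, d(24) = 8, d(25) = 3, d(26) = 4, d(27) = 4, d(28) = 6, d(29) = 2, d(30) = 8, d(31) = 2, d(32) = 6, d(33) = 4, d(34) = 4, d(35) = 4, d(36) = 9, d(37) = 2, d(38) = 4, d(39) = 4, d(40) = 8, d(41) = 2, d(42) = 8, d(43) = 2, d(44) = 6, d(45) = 6. Summing all 45 values: 182. (Dirichlet's divisor formula: Σ_{n ≤ x} d(n) = x ln(x) + (2γ − 1) x + O(√x). For x = 45, the asymptotic estimate is ≈ 178.25.)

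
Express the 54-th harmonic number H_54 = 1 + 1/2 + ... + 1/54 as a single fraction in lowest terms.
H_54 = 250503836021181200128409/54749786241679275146400

Direct summation: H_54 = 1 + 1/2 + ... + 1/54. The least common denominator is lcm(1, ..., 54) = 164249358725037825439200; over this denominator the numerator is 164249358725037825439200 + 82124679362518912719600 + 54749786241679275146400 + 41062339681259456359800 + 32849871745007565087840 + 27374893120839637573200 + 23464194103576832205600 + 20531169840629728179900 + 18249928747226425048800 + 16424935872503782543920 + 14931759884094347767200 + 13687446560419818786600 + 12634566055772140418400 + 11732097051788416102800 + 10949957248335855029280 + 10265584920314864089950 + 9661726983825754437600 + 9124964373613212524400 + 8644703090791464496800 + 8212467936251891271960 + 7821398034525610735200 + 7465879942047173883600 + 7141276466305992410400 + 6843723280209909393300 + 6569974349001513017568 + 6317283027886070209200 + 6083309582408808349600 + 5866048525894208051400 + 5663770990518545704800 + 5474978624167927514640 + 5298366410485091143200 + 5132792460157432044975 + 4977253294698115922400 + 4830863491912877218800 + 4692838820715366441120 + 4562482186806606262200 + 4439171857433454741600 + 4322351545395732248400 + 4211522018590713472800 + 4106233968125945635980 + 4006081920122873791200 + 3910699017262805367600 + 3819752528489251754400 + 3732939971023586941800 + 3649985749445285009760 + 3570638233152996205200 + 3494667206915698413600 + 3421861640104954696650 + 3352027729082404600800 + 3284987174500756508784 + 3220575661275251479200 + 3158641513943035104600 + 3099044504245996706400 + 3041654791204404174800 = 751511508063543600385227, so H_54 = 751511508063543600385227/164249358725037825439200; reducing by gcd(751511508063543600385227, 164249358725037825439200) = 3 gives 250503836021181200128409/54749786241679275146400 ≈ 4.57543. (The PNT-adjacent estimate ln(54) + γ ≈ 4.56620 matches within O(1/n).)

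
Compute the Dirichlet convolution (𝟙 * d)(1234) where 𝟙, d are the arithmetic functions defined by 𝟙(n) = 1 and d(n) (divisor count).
(𝟙 * d)(1234) = 9

Divisors of 1234: [1, 2, 617, 1234]. For each d | 1234:
  d = 1: 𝟙(1) · d(1234/1) = 1 · 4 = 4
  d = 2: 𝟙(2) · d(1234/2) = 1 · 2 = 2
  d = 617: 𝟙(617) · d(1234/617) = 1 · 2 = 2
  d = 1234: 𝟙(1234) · d(1234/1234) = 1 · 1 = 1
Summing: (𝟙 * d)(1234) = 4 + 2 + 2 + 1 = 9.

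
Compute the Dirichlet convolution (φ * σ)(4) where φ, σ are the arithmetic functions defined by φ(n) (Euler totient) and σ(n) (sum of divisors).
(φ * σ)(4) = 12

Divisors of 4: [1, 2, 4]. For each d | 4:
  d = 1: φ(1) · σ(4/1) = 1 · 7 = 7
  d = 2: φ(2) · σ(4/2) = 1 · 3 = 3
  d = 4: φ(4) · σ(4/4) = 2 · 1 = 2
Summing: (φ * σ)(4) = 7 + 3 + 2 = 12.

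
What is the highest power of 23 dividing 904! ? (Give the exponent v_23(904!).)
v_23(904!) = 40

Legendre's formula: v_p(n!) = Σ_{k ≥ 1} ⌊n / p^k⌋. For p = 23, n = 904, the terms are:
  ⌊904/23^1⌋ = ⌊904/23⌋ = 39
  ⌊904/23^2⌋ = ⌊904/529⌋ = 1
(the next term ⌊904/23^3⌋ = 0, terminating the sum). Summing: v_23(904!) = 39 + 1 = 40.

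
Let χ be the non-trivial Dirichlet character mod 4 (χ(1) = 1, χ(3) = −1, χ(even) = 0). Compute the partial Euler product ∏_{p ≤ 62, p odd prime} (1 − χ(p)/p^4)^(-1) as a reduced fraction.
∏ = 81934214988902113115031508050672702841756592198516788686922065253543/82850154482442028729801746725895742819441886414557775886809038848000

The odd primes p ≤ 62 are [3, 5, 7, 11, 13, 17, 19, 23, 29, 31, 37, 41, 43, 47, 53, 59, 61]. For each, χ(p) = 1 if p ≡ 1 mod 4, χ(p) = −1 if p ≡ 3 mod 4. Taking (1 − χ(p)/p^4)^(-1) = p^4/(p^4 − χ(p)): (1 − (-1)/3^4)^(-1) · (1 − (1)/5^4)^(-1) · (1 − (-1)/7^4)^(-1) · (1 − (-1)/11^4)^(-1) · (1 − (1)/13^4)^(-1) · (1 − (1)/17^4)^(-1) · (1 − (-1)/19^4)^(-1) · (1 − (-1)/23^4)^(-1) · (1 − (1)/29^4)^(-1) · (1 − (-1)/31^4)^(-1) · (1 − (1)/37^4)^(-1) · (1 − (1)/41^4)^(-1) · (1 − (-1)/43^4)^(-1) · (1 − (-1)/47^4)^(-1) · (1 − (1)/53^4)^(-1) · (1 − (-1)/59^4)^(-1) · (1 − (1)/61^4)^(-1) = 81934214988902113115031508050672702841756592198516788686922065253543/82850154482442028729801746725895742819441886414557775886809038848000.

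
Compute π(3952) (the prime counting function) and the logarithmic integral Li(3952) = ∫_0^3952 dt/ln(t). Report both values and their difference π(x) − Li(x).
π(3952) = 548;  Li(3952) ≈ 559.57;  π(x) − Li(x) ≈ -11.57.

Direct count of primes ≤ 3952 gives π(3952) = 548. Numerical evaluation of the logarithmic integral gives Li(3952) ≈ 559.57. The difference π(x) − Li(x) ≈ -11.57 is typically negative for small/moderate x (Li(x) overestimates), though Littlewood's theorem shows this sign changes infinitely often.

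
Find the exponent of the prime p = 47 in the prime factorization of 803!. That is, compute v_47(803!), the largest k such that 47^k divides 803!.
v_47(803!) = 17

Legendre's formula: v_p(n!) = Σ_{k ≥ 1} ⌊n / p^k⌋. For p = 47, n = 803, the terms are:
  ⌊803/47^1⌋ = ⌊803/47⌋ = 17
(the next term ⌊803/47^2⌋ = 0, terminating the sum). Summing: v_47(803!) = 17 = 17.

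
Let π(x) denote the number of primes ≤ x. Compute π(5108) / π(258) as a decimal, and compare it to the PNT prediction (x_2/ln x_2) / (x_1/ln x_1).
π(5108)/π(258) = 683/55 ≈ 12.4182;  PNT prediction ≈ 12.8757.

π(258) = 55 and π(5108) = 683, so π(5108)/π(258) ≈ 12.4182. The PNT-predicted ratio is (5108/ln(5108)) / (258/ln(258)) ≈ 12.8757. The two agree to within a few percent, as expected.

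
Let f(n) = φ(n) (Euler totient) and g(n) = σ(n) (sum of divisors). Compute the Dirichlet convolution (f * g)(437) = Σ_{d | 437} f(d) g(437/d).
(φ * σ)(437) = 1748

Divisors of 437: [1, 19, 23, 437]. For each d | 437:
  d = 1: φ(1) · σ(437/1) = 1 · 480 = 480
  d = 19: φ(19) · σ(437/19) = 18 · 24 = 432
  d = 23: φ(23) · σ(437/23) = 22 · 20 = 440
  d = 437: φ(437) · σ(437/437) = 396 · 1 = 396
Summing: (φ * σ)(437) = 480 + 432 + 440 + 396 = 1748.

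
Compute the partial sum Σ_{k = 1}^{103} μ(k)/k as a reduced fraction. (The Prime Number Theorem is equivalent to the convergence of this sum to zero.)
Σ μ(k)/k = 41203144520038891926409588275527024249/23984823528925228172706521638692258396210

Values of μ(k) for 1 ≤ k ≤ 103: μ(1) = 1, μ(2) = -1, μ(3) = -1, μ(5) = -1, μ(6) = 1, μ(7) = -1, μ(10) = 1, μ(11) = -1, μ(13) = -1, μ(14) = 1, μ(15) = 1, μ(17) = -1, μ(19) = -1, μ(21) = 1, μ(22) = 1, μ(23) = -1, μ(26) = 1, μ(29) = -1, μ(30) = -1, μ(31) = -1, μ(33) = 1, μ(34) = 1, μ(35) = 1, μ(37) = -1, μ(38) = 1, μ(39) = 1, μ(41) = -1, μ(42) = -1, μ(43) = -1, μ(46) = 1, μ(47) = -1, μ(51) = 1, μ(53) = -1, μ(55) = 1, μ(57) = 1, μ(58) = 1, μ(59) = -1, μ(61) = -1, μ(62) = 1, μ(65) = 1, μ(66) = -1, μ(67) = -1, μ(69) = 1, μ(70) = -1, μ(71) = -1, μ(73) = -1, μ(74) = 1, μ(77) = 1, μ(78) = -1, μ(79) = -1, μ(82) = 1, μ(83) = -1, μ(85) = 1, μ(86) = 1, μ(87) = 1, μ(89) = -1, μ(91) = 1, μ(93) = 1, μ(94) = 1, μ(95) = 1, μ(97) = -1, μ(101) = -1, μ(102) = -1, μ(103) = -1, with μ = 0 on non-squarefree integers. Summing μ(k)/k for k where μ(k) ≠ 0 gives 41203144520038891926409588275527024249/23984823528925228172706521638692258396210 ≈ 0.0017. (PNT ⟺ this sum → 0 as n → ∞.)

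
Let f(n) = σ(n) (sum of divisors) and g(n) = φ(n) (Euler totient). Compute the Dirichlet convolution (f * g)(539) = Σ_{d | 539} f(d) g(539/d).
(σ * φ)(539) = 3234

Divisors of 539: [1, 7, 11, 49, 77, 539]. For each d | 539:
  d = 1: σ(1) · φ(539/1) = 1 · 420 = 420
  d = 7: σ(7) · φ(539/7) = 8 · 60 = 480
  d = 11: σ(11) · φ(539/11) = 12 · 42 = 504
  d = 49: σ(49) · φ(539/49) = 57 · 10 = 570
  d = 77: σ(77) · φ(539/77) = 96 · 6 = 576
  d = 539: σ(539) · φ(539/539) = 684 · 1 = 684
Summing: (σ * φ)(539) = 420 + 480 + 504 + 570 + 576 + 684 = 3234.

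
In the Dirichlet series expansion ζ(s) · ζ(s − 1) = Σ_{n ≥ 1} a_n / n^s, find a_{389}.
σ(389) = 390

In the product (Σ m^0/m^s)(Σ k / k^s) = Σ (Σ_{d | n} d) / n^s, the coefficient of 1/n^s is σ(n) = Σ_{d | n} d. For n = 389, divisors are [1, 389]; summing: σ(389) = 390.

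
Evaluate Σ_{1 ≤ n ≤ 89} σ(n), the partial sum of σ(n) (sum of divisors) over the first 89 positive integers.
Σ_{n ≤ 89} σ(n) = 6499

Compute σ(n) for each 1 ≤ n ≤ 89: σ(1) = 1, σ(2) = 3, σ(3) = 4, σ(4) = 7, σ(5) = 6, σ(6) = 12, σ(7) = 8, σ(8) = 15, σ(9) = 13, σ(10) = 18, σ(11) = 12, σ(12) = 28, σ(13) = 14, σ(14) = 24, σ(15) = 24, σ(16) = 31, σ(17) = 18, σ(18) = 39, σ(19) = 20, σ(20) = 42, σ(21) = 32, σ(22) = 36, σ(23) = 24, σ(24) = 60, σ(25) = 31, σ(26) = 42, σ(27) = 40, σ(28) = 56, σ(29) = 30, σ(30) = 72, σ(31) = 32, σ(32) = 63, σ(33) = 48, σ(34) = 54, σ(35) = 48, σ(36) = 91, σ(37) = 38, σ(38) = 60, σ(39) = 56, σ(40) = 90, σ(41) = 42, σ(42) = 96, σ(43) = 44, σ(44) = 84, σ(45) = 78, σ(46) = 72, σ(47) = 48, σ(48) = 124, σ(49) = 57, σ(50) = 93, σ(51) = 72, σ(52) = 98, σ(53) = 54, σ(54) = 120, σ(55) = 72, σ(56) = 120, σ(57) = 80, σ(58) = 90, σ(59) = 60, σ(60) = 168, σ(61) = 62, σ(62) = 96, σ(63) = 104, σ(64) = 127, σ(65) = 84, σ(66) = 144, σ(67) = 68, σ(68) = 126, σ(69) = 96, σ(70) = 144, σ(71) = 72, σ(72) = 195, σ(73) = 74, σ(74) = 114, σ(75) = 124, σ(76) = 140, σ(77) = 96, σ(78) = 168, σ(79) = 80, σ(80) = 186, σ(81) = 121, σ(82) = 126, σ(83) = 84, σ(84) = 224, σ(85) = 108, σ(86) = 132, σ(87) = 120, σ(88) = 180, σ(89) = 90. Summing all 89 values: 6499. (Average order: Σ_{n ≤ x} σ(n) ~ (π²/12) x². For x = 89, (π²/12)·89² ≈ 6514.76.)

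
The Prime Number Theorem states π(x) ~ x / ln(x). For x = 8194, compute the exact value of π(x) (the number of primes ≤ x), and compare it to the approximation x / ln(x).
π(8194) = 1028;  x/ln(x) ≈ 909.32;  relative error ≈ 11.55%.

Directly count primes up to 8194: π(8194) = 1028. The PNT approximation gives 8194/ln(8194) ≈ 8194/9.01116 ≈ 909.32. Relative error (π(x) − x/ln(x)) / π(x) ≈ 11.55%; the approximation is known to undercount slightly (Li(x) is a better estimate).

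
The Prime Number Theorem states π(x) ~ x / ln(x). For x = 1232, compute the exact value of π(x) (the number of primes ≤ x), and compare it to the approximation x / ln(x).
π(1232) = 202;  x/ln(x) ≈ 173.12;  relative error ≈ 14.30%.

Directly count primes up to 1232: π(1232) = 202. The PNT approximation gives 1232/ln(1232) ≈ 1232/7.11639 ≈ 173.12. Relative error (π(x) − x/ln(x)) / π(x) ≈ 14.30%; the approximation is known to undercount slightly (Li(x) is a better estimate).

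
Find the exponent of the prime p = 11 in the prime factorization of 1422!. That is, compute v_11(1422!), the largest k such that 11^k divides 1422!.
v_11(1422!) = 141

Legendre's formula: v_p(n!) = Σ_{k ≥ 1} ⌊n / p^k⌋. For p = 11, n = 1422, the terms are:
  ⌊1422/11^1⌋ = ⌊1422/11⌋ = 129
  ⌊1422/11^2⌋ = ⌊1422/121⌋ = 11
  ⌊1422/11^3⌋ = ⌊1422/1331⌋ = 1
(the next term ⌊1422/11^4⌋ = 0, terminating the sum). Summing: v_11(1422!) = 129 + 11 + 1 = 141.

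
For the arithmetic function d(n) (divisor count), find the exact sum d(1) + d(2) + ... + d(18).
Σ_{n ≤ 18} d(n) = 58

Compute d(n) for each 1 ≤ n ≤ 18: d(1) = 1, d(2) = 2, d(3) = 2, d(4) = 3, d(5) = 2, d(6) = 4, d(7) = 2, d(8) = 4, d(9) = 3, d(10) = 4, d(11) = 2, d(12) = 6, d(13) = 2, d(14) = 4, d(15) = 4, d(16) = 5, d(17) = 2, d(18) = 6. Summing all 18 values: 58. (Dirichlet's divisor formula: Σ_{n ≤ x} d(n) = x ln(x) + (2γ − 1) x + O(√x). For x = 18, the asymptotic estimate is ≈ 54.81.)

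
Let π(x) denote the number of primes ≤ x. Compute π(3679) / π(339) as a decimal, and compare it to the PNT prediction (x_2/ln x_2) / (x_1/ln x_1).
π(3679)/π(339) = 514/68 ≈ 7.5588;  PNT prediction ≈ 7.7008.

π(339) = 68 and π(3679) = 514, so π(3679)/π(339) ≈ 7.5588. The PNT-predicted ratio is (3679/ln(3679)) / (339/ln(339)) ≈ 7.7008. The two agree to within a few percent, as expected.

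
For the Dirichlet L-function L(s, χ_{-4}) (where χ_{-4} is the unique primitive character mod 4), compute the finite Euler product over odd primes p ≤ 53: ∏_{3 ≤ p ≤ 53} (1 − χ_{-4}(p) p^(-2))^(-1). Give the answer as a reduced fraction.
∏ = 6080498115610191266973991/6635764829241999360000000

The odd primes p ≤ 53 are [3, 5, 7, 11, 13, 17, 19, 23, 29, 31, 37, 41, 43, 47, 53]. For each, χ(p) = 1 if p ≡ 1 mod 4, χ(p) = −1 if p ≡ 3 mod 4. Taking (1 − χ(p)/p^2)^(-1) = p^2/(p^2 − χ(p)): (1 − (-1)/3^2)^(-1) · (1 − (1)/5^2)^(-1) · (1 − (-1)/7^2)^(-1) · (1 − (-1)/11^2)^(-1) · (1 − (1)/13^2)^(-1) · (1 − (1)/17^2)^(-1) · (1 − (-1)/19^2)^(-1) · (1 − (-1)/23^2)^(-1) · (1 − (1)/29^2)^(-1) · (1 − (-1)/31^2)^(-1) · (1 − (1)/37^2)^(-1) · (1 − (1)/41^2)^(-1) · (1 − (-1)/43^2)^(-1) · (1 − (-1)/47^2)^(-1) · (1 − (1)/53^2)^(-1) = 6080498115610191266973991/6635764829241999360000000.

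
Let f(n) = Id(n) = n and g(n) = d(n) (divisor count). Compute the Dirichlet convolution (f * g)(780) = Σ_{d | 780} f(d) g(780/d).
(Id * d)(780) = 5775

Divisors of 780: [1, 2, 3, 4, 5, 6, 10, 12, 13, 15, 20, 26, 30, 39, 52, 60, 65, 78, 130, 156, 195, 260, 390, 780]. For each d | 780:
  d = 1: Id(1) · d(780/1) = 1 · 24 = 24
  d = 2: Id(2) · d(780/2) = 2 · 16 = 32
  d = 3: Id(3) · d(780/3) = 3 · 12 = 36
  d = 4: Id(4) · d(780/4) = 4 · 8 = 32
  d = 5: Id(5) · d(780/5) = 5 · 12 = 60
  d = 6: Id(6) · d(780/6) = 6 · 8 = 48
  d = 10: Id(10) · d(780/10) = 10 · 8 = 80
  d = 12: Id(12) · d(780/12) = 12 · 4 = 48
  d = 13: Id(13) · d(780/13) = 13 · 12 = 156
  d = 15: Id(15) · d(780/15) = 15 · 6 = 90
  d = 20: Id(20) · d(780/20) = 20 · 4 = 80
  d = 26: Id(26) · d(780/26) = 26 · 8 = 208
  d = 30: Id(30) · d(780/30) = 30 · 4 = 120
  d = 39: Id(39) · d(780/39) = 39 · 6 = 234
  d = 52: Id(52) · d(780/52) = 52 · 4 = 208
  d = 60: Id(60) · d(780/60) = 60 · 2 = 120
  d = 65: Id(65) · d(780/65) = 65 · 6 = 390
  d = 78: Id(78) · d(780/78) = 78 · 4 = 312
  d = 130: Id(130) · d(780/130) = 130 · 4 = 520
  d = 156: Id(156) · d(780/156) = 156 · 2 = 312
  d = 195: Id(195) · d(780/195) = 195 · 3 = 585
  d = 260: Id(260) · d(780/260) = 260 · 2 = 520
  d = 390: Id(390) · d(780/390) = 390 · 2 = 780
  d = 780: Id(780) · d(780/780) = 780 · 1 = 780
Summing: (Id * d)(780) = 24 + 32 + 36 + 32 + 60 + 48 + 80 + 48 + 156 + 90 + 80 + 208 + 120 + 234 + 208 + 120 + 390 + 312 + 520 + 312 + 585 + 520 + 780 + 780 = 5775.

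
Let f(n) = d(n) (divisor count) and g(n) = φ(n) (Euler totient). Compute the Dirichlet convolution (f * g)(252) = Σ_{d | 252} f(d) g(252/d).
(d * φ)(252) = 728

Divisors of 252: [1, 2, 3, 4, 6, 7, 9, 12, 14, 18, 21, 28, 36, 42, 63, 84, 126, 252]. For each d | 252:
  d = 1: d(1) · φ(252/1) = 1 · 72 = 72
  d = 2: d(2) · φ(252/2) = 2 · 36 = 72
  d = 3: d(3) · φ(252/3) = 2 · 24 = 48
  d = 4: d(4) · φ(252/4) = 3 · 36 = 108
  d = 6: d(6) · φ(252/6) = 4 · 12 = 48
  d = 7: d(7) · φ(252/7) = 2 · 12 = 24
  d = 9: d(9) · φ(252/9) = 3 · 12 = 36
  d = 12: d(12) · φ(252/12) = 6 · 12 = 72
  d = 14: d(14) · φ(252/14) = 4 · 6 = 24
  d = 18: d(18) · φ(252/18) = 6 · 6 = 36
  d = 21: d(21) · φ(252/21) = 4 · 4 = 16
  d = 28: d(28) · φ(252/28) = 6 · 6 = 36
  d = 36: d(36) · φ(252/36) = 9 · 6 = 54
  d = 42: d(42) · φ(252/42) = 8 · 2 = 16
  d = 63: d(63) · φ(252/63) = 6 · 2 = 12
  d = 84: d(84) · φ(252/84) = 12 · 2 = 24
  d = 126: d(126) · φ(252/126) = 12 · 1 = 12
  d = 252: d(252) · φ(252/252) = 18 · 1 = 18
Summing: (d * φ)(252) = 72 + 72 + 48 + 108 + 48 + 24 + 36 + 72 + 24 + 36 + 16 + 36 + 54 + 16 + 12 + 24 + 12 + 18 = 728.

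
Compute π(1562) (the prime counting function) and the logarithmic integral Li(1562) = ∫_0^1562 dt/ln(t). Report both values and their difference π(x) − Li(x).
π(1562) = 246;  Li(1562) ≈ 256.27;  π(x) − Li(x) ≈ -10.27.

Direct count of primes ≤ 1562 gives π(1562) = 246. Numerical evaluation of the logarithmic integral gives Li(1562) ≈ 256.27. The difference π(x) − Li(x) ≈ -10.27 is typically negative for small/moderate x (Li(x) overestimates), though Littlewood's theorem shows this sign changes infinitely often.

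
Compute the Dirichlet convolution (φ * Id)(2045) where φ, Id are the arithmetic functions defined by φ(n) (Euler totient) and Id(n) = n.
(φ * Id)(2045) = 7353

Divisors of 2045: [1, 5, 409, 2045]. For each d | 2045:
  d = 1: φ(1) · Id(2045/1) = 1 · 2045 = 2045
  d = 5: φ(5) · Id(2045/5) = 4 · 409 = 1636
  d = 409: φ(409) · Id(2045/409) = 408 · 5 = 2040
  d = 2045: φ(2045) · Id(2045/2045) = 1632 · 1 = 1632
Summing: (φ * Id)(2045) = 2045 + 1636 + 2040 + 1632 = 7353.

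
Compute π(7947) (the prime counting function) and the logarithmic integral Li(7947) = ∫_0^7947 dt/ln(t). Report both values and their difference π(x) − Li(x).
π(7947) = 1003;  Li(7947) ≈ 1020.52;  π(x) − Li(x) ≈ -17.52.

Direct count of primes ≤ 7947 gives π(7947) = 1003. Numerical evaluation of the logarithmic integral gives Li(7947) ≈ 1020.52. The difference π(x) − Li(x) ≈ -17.52 is typically negative for small/moderate x (Li(x) overestimates), though Littlewood's theorem shows this sign changes infinitely often.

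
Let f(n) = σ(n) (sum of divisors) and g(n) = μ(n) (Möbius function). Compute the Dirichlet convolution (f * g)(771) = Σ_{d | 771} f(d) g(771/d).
(σ * μ)(771) = 771

Divisors of 771: [1, 3, 257, 771]. For each d | 771:
  d = 1: σ(1) · μ(771/1) = 1 · 1 = 1
  d = 3: σ(3) · μ(771/3) = 4 · -1 = -4
  d = 257: σ(257) · μ(771/257) = 258 · -1 = -258
  d = 771: σ(771) · μ(771/771) = 1032 · 1 = 1032
Summing: (σ * μ)(771) = 1 + -4 + -258 + 1032 = 771.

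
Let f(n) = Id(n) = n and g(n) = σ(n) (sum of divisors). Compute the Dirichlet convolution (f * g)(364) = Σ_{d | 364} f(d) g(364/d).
(Id * σ)(364) = 6885

Divisors of 364: [1, 2, 4, 7, 13, 14, 26, 28, 52, 91, 182, 364]. For each d | 364:
  d = 1: Id(1) · σ(364/1) = 1 · 784 = 784
  d = 2: Id(2) · σ(364/2) = 2 · 336 = 672
  d = 4: Id(4) · σ(364/4) = 4 · 112 = 448
  d = 7: Id(7) · σ(364/7) = 7 · 98 = 686
  d = 13: Id(13) · σ(364/13) = 13 · 56 = 728
  d = 14: Id(14) · σ(364/14) = 14 · 42 = 588
  d = 26: Id(26) · σ(364/26) = 26 · 24 = 624
  d = 28: Id(28) · σ(364/28) = 28 · 14 = 392
  d = 52: Id(52) · σ(364/52) = 52 · 8 = 416
  d = 91: Id(91) · σ(364/91) = 91 · 7 = 637
  d = 182: Id(182) · σ(364/182) = 182 · 3 = 546
  d = 364: Id(364) · σ(364/364) = 364 · 1 = 364
Summing: (Id * σ)(364) = 784 + 672 + 448 + 686 + 728 + 588 + 624 + 392 + 416 + 637 + 546 + 364 = 6885.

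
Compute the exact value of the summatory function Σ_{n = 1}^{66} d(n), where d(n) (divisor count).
Σ_{n ≤ 66} d(n) = 292

Compute d(n) for each 1 ≤ n ≤ 66: d(1) = 1, d(2) = 2, d(3) = 2, d(4) = 3, d(5) = 2, d(6) = 4, d(7) = 2, d(8) = 4, d(9) = 3, d(10) = 4, d(11) = 2, d(12) = 6, d(13) = 2, d(14) = 4, d(15) = 4, d(16) = 5, d(17) = 2, d(18) = 6, d(19) = 2, d(20) = 6, d(21) = 4, d(22) = 4, d(23) = 2, d(24) = 8, d(25) = 3, d(26) = 4, d(27) = 4, d(28) = 6, d(29) = 2, d(30) = 8, d(31) = 2, d(32) = 6, d(33) = 4, d(34) = 4, d(35) = 4, d(36) = 9, d(37) = 2, d(38) = 4, d(39) = 4, d(40) = 8, d(41) = 2, d(42) = 8, d(43) = 2, d(44) = 6, d(45) = 6, d(46) = 4, d(47) = 2, d(48) = 10, d(49) = 3, d(50) = 6, d(51) = 4, d(52) = 6, d(53) = 2, d(54) = 8, d(55) = 4, d(56) = 8, d(57) = 4, d(58) = 4, d(59) = 2, d(60) = 12, d(61) = 2, d(62) = 4, d(63) = 6, d(64) = 7, d(65) = 4, d(66) = 8. Summing all 66 values: 292. (Dirichlet's divisor formula: Σ_{n ≤ x} d(n) = x ln(x) + (2γ − 1) x + O(√x). For x = 66, the asymptotic estimate is ≈ 286.71.)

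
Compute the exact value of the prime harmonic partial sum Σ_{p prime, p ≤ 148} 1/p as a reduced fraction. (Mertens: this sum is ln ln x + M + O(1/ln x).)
Σ 1/p = 18825509850919239131453102166593625244431364344421618363/10014646650599190067509233131649940057366334653200433090

π(148) = 34, so the primes ≤ 148 are [2, 3, 5, 7, 11, 13, 17, 19, 23, 29, 31, 37, 41, 43, 47, 53, 59, 61, 67, 71, 73, 79, 83, 89, 97, 101, 103, 107, 109, 113, 127, 131, 137, 139]. Summing 1/p over these primes: 18825509850919239131453102166593625244431364344421618363/10014646650599190067509233131649940057366334653200433090 ≈ 1.8798. Mertens estimate ln ln(148) + 0.2615 ≈ 1.8704.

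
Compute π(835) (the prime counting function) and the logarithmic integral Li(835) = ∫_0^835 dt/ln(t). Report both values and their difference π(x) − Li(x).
π(835) = 145;  Li(835) ≈ 153.42;  π(x) − Li(x) ≈ -8.42.

Direct count of primes ≤ 835 gives π(835) = 145. Numerical evaluation of the logarithmic integral gives Li(835) ≈ 153.42. The difference π(x) − Li(x) ≈ -8.42 is typically negative for small/moderate x (Li(x) overestimates), though Littlewood's theorem shows this sign changes infinitely often.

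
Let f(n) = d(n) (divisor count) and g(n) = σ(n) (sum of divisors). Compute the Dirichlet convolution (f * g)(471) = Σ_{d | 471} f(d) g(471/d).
(d * σ)(471) = 960

Divisors of 471: [1, 3, 157, 471]. For each d | 471:
  d = 1: d(1) · σ(471/1) = 1 · 632 = 632
  d = 3: d(3) · σ(471/3) = 2 · 158 = 316
  d = 157: d(157) · σ(471/157) = 2 · 4 = 8
  d = 471: d(471) · σ(471/471) = 4 · 1 = 4
Summing: (d * σ)(471) = 632 + 316 + 8 + 4 = 960.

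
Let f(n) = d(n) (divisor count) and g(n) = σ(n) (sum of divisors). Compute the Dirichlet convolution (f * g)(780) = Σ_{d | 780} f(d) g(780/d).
(d * σ)(780) = 12288

Divisors of 780: [1, 2, 3, 4, 5, 6, 10, 12, 13, 15, 20, 26, 30, 39, 52, 60, 65, 78, 130, 156, 195, 260, 390, 780]. For each d | 780:
  d = 1: d(1) · σ(780/1) = 1 · 2352 = 2352
  d = 2: d(2) · σ(780/2) = 2 · 1008 = 2016
  d = 3: d(3) · σ(780/3) = 2 · 588 = 1176
  d = 4: d(4) · σ(780/4) = 3 · 336 = 1008
  d = 5: d(5) · σ(780/5) = 2 · 392 = 784
  d = 6: d(6) · σ(780/6) = 4 · 252 = 1008
  d = 10: d(10) · σ(780/10) = 4 · 168 = 672
  d = 12: d(12) · σ(780/12) = 6 · 84 = 504
  d = 13: d(13) · σ(780/13) = 2 · 168 = 336
  d = 15: d(15) · σ(780/15) = 4 · 98 = 392
  d = 20: d(20) · σ(780/20) = 6 · 56 = 336
  d = 26: d(26) · σ(780/26) = 4 · 72 = 288
  d = 30: d(30) · σ(780/30) = 8 · 42 = 336
  d = 39: d(39) · σ(780/39) = 4 · 42 = 168
  d = 52: d(52) · σ(780/52) = 6 · 24 = 144
  d = 60: d(60) · σ(780/60) = 12 · 14 = 168
  d = 65: d(65) · σ(780/65) = 4 · 28 = 112
  d = 78: d(78) · σ(780/78) = 8 · 18 = 144
  d = 130: d(130) · σ(780/130) = 8 · 12 = 96
  d = 156: d(156) · σ(780/156) = 12 · 6 = 72
  d = 195: d(195) · σ(780/195) = 8 · 7 = 56
  d = 260: d(260) · σ(780/260) = 12 · 4 = 48
  d = 390: d(390) · σ(780/390) = 16 · 3 = 48
  d = 780: d(780) · σ(780/780) = 24 · 1 = 24
Summing: (d * σ)(780) = 2352 + 2016 + 1176 + 1008 + 784 + 1008 + 672 + 504 + 336 + 392 + 336 + 288 + 336 + 168 + 144 + 168 + 112 + 144 + 96 + 72 + 56 + 48 + 48 + 24 = 12288.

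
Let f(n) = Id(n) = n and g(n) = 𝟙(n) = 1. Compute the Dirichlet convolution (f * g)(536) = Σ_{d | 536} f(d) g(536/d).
(Id * 𝟙)(536) = 1020

Divisors of 536: [1, 2, 4, 8, 67, 134, 268, 536]. For each d | 536:
  d = 1: Id(1) · 𝟙(536/1) = 1 · 1 = 1
  d = 2: Id(2) · 𝟙(536/2) = 2 · 1 = 2
  d = 4: Id(4) · 𝟙(536/4) = 4 · 1 = 4
  d = 8: Id(8) · 𝟙(536/8) = 8 · 1 = 8
  d = 67: Id(67) · 𝟙(536/67) = 67 · 1 = 67
  d = 134: Id(134) · 𝟙(536/134) = 134 · 1 = 134
  d = 268: Id(268) · 𝟙(536/268) = 268 · 1 = 268
  d = 536: Id(536) · 𝟙(536/536) = 536 · 1 = 536
Summing: (Id * 𝟙)(536) = 1 + 2 + 4 + 8 + 67 + 134 + 268 + 536 = 1020.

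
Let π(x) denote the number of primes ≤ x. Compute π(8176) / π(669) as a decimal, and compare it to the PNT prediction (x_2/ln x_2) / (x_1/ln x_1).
π(8176)/π(669) = 1026/121 ≈ 8.4793;  PNT prediction ≈ 8.8255.

π(669) = 121 and π(8176) = 1026, so π(8176)/π(669) ≈ 8.4793. The PNT-predicted ratio is (8176/ln(8176)) / (669/ln(669)) ≈ 8.8255. The two agree to within a few percent, as expected.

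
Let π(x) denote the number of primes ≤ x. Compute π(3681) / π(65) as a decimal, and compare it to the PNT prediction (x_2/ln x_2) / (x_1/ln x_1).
π(3681)/π(65) = 514/18 ≈ 28.5556;  PNT prediction ≈ 28.7907.

π(65) = 18 and π(3681) = 514, so π(3681)/π(65) ≈ 28.5556. The PNT-predicted ratio is (3681/ln(3681)) / (65/ln(65)) ≈ 28.7907. The two agree to within a few percent, as expected.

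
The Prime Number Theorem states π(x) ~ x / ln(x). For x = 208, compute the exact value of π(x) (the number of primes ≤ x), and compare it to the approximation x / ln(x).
π(208) = 46;  x/ln(x) ≈ 38.97;  relative error ≈ 15.28%.

Directly count primes up to 208: π(208) = 46. The PNT approximation gives 208/ln(208) ≈ 208/5.33754 ≈ 38.97. Relative error (π(x) − x/ln(x)) / π(x) ≈ 15.28%; the approximation is known to undercount slightly (Li(x) is a better estimate).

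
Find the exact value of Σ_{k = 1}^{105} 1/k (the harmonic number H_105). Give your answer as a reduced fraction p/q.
H_105 = 759525171909485731983968522830675502275870361/145060212702939779988529042870810778780278080

Direct summation: H_105 = 1 + 1/2 + ... + 1/105. The least common denominator is lcm(1, ..., 105) = 725301063514698899942645214354053893901390400; over this denominator the numerator is 725301063514698899942645214354053893901390400 + 362650531757349449971322607177026946950695200 + 241767021171566299980881738118017964633796800 + 181325265878674724985661303588513473475347600 + 145060212702939779988529042870810778780278080 + 120883510585783149990440869059008982316898400 + 103614437644956985706092173479150556271627200 + 90662632939337362492830651794256736737673800 + 80589007057188766660293912706005988211265600 + 72530106351469889994264521435405389390139040 + 65936460319518081812967746759459444900126400 + 60441755292891574995220434529504491158449200 + 55792389501130684610972708796465684146260800 + 51807218822478492853046086739575278135813600 + 48353404234313259996176347623603592926759360 + 45331316469668681246415325897128368368836900 + 42664768442041111761332071432591405523611200 + 40294503528594383330146956353002994105632800 + 38173740184984152628560274439687047047441600 + 36265053175734944997132260717702694695069520 + 34538145881652328568697391159716852090542400 + 32968230159759040906483873379729722450063200 + 31534828848465169562723704971915386691364800 + 30220877646445787497610217264752245579224600 + 29012042540587955997705808574162155756055616 + 27896194750565342305486354398232842073130400 + 26863002352396255553431304235335329403755200 + 25903609411239246426523043369787639067906800 + 25010381500506858618711903943243237720737600 + 24176702117156629998088173811801796463379680 + 23396808500474158062665974656582383674238400 + 22665658234834340623207662948564184184418450 + 21978820106506027270989248919819814966708800 + 21332384221020555880666035716295702761805600 + 20722887528991397141218434695830111254325440 + 20147251764297191665073478176501497052816400 + 19602731446343213511963384171731186321659200 + 19086870092492076314280137219843523523720800 + 18597463167043561536990902932155228048753600 + 18132526587867472498566130358851347347534760 + 17690269841821924388845005228147655948814400 + 17269072940826164284348695579858426045271200 + 16867466593365090696340586380326834741892800 + 16484115079879520453241936689864861225031600 + 16117801411437753332058782541201197642253120 + 15767414424232584781361852485957693345682400 + 15431937521589338296652025837320295614923200 + 15110438823222893748805108632376122789612300 + 14802062520708140815156024782735793753089600 + 14506021270293977998852904287081077878027808 + 14221589480680370587110690477530468507870400 + 13948097375282671152743177199116421036565200 + 13684925726692432074389532346302903658516800 + 13431501176198127776715652117667664701877600 + 13187292063903616362593549351891888980025280 + 12951804705619623213261521684893819533953400 + 12724580061661384209520091479895682349147200 + 12505190750253429309355951971621618860368800 + 12293238364655913558349918887356845659345600 + 12088351058578314999044086905900898231689840 + 11890181369093424589223692038591047441006400 + 11698404250237079031332987328291191837119200 + 11512715293884109522899130386572284030180800 + 11332829117417170311603831474282092092209225 + 11158477900226136922194541759293136829252160 + 10989410053253013635494624459909907483354400 + 10825389007682073133472316632150058117931200 + 10666192110510277940333017858147851380902800 + 10511609616155056520907901657305128897121600 + 10361443764495698570609217347915055627162720 + 10215507936826745069614721328930336533822400 + 10073625882148595832536739088250748526408200 + 9935631007050669862228016634987039642484800 + 9801365723171606755981692085865593160829600 + 9670680846862651999235269524720718585351872 + 9543435046246038157140068609921761761860400 + 9419494331359725973281106679922777842875200 + 9298731583521780768495451466077614024376800 + 9181026120439226581552471067772834100017600 + 9066263293933736249283065179425673673767380 + 8954334117465418517810434745111776467918400 + 8845134920910962194422502614073827974407200 + 8738567030297577107742713425952456553028800 + 8634536470413082142174347789929213022635600 + 8532953688408222352266414286518281104722240 + 8433733296682545348170293190163417370946400 + 8336793833502286206237301314414412573579200 + 8242057539939760226620968344932430612515800 + 8149450151850549437557811397236560605633600 + 8058900705718876666029391270600598821126560 + 7970341357304383515853244113780812020894400 + 7883707212116292390680926242978846672841200 + 7798936166824719354221991552194127891412800 + 7715968760794669148326012918660147807461600 + 7634748036996830525712054887937409409488320 + 7555219411611446874402554316188061394806150 + 7477330551697926803532424890247978287643200 + 7401031260354070407578012391367896876544800 + 7326273368835342423663082973273271655569600 + 7253010635146988999426452143540538939013904 + 7181198648660385147946982320337167266350400 + 7110794740340185293555345238765234253935200 + 7041757898200960193617914702466542659236800 + 6974048687641335576371588599558210518282600 + 6907629176330465713739478231943370418108480 = 3797625859547428659919842614153377511379351805, so H_105 = 3797625859547428659919842614153377511379351805/725301063514698899942645214354053893901390400; reducing by gcd(3797625859547428659919842614153377511379351805, 725301063514698899942645214354053893901390400) = 5 gives 759525171909485731983968522830675502275870361/145060212702939779988529042870810778780278080 ≈ 5.23593. (The PNT-adjacent estimate ln(105) + γ ≈ 5.23118 matches within O(1/n).)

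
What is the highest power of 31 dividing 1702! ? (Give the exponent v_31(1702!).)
v_31(1702!) = 55

Legendre's formula: v_p(n!) = Σ_{k ≥ 1} ⌊n / p^k⌋. For p = 31, n = 1702, the terms are:
  ⌊1702/31^1⌋ = ⌊1702/31⌋ = 54
  ⌊1702/31^2⌋ = ⌊1702/961⌋ = 1
(the next term ⌊1702/31^3⌋ = 0, terminating the sum). Summing: v_31(1702!) = 54 + 1 = 55.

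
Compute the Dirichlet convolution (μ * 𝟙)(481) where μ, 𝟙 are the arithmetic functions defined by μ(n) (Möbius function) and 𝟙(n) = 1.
(μ * 𝟙)(481) = 0

Divisors of 481: [1, 13, 37, 481]. For each d | 481:
  d = 1: μ(1) · 𝟙(481/1) = 1 · 1 = 1
  d = 13: μ(13) · 𝟙(481/13) = -1 · 1 = -1
  d = 37: μ(37) · 𝟙(481/37) = -1 · 1 = -1
  d = 481: μ(481) · 𝟙(481/481) = 1 · 1 = 1
Summing: (μ * 𝟙)(481) = 1 + -1 + -1 + 1 = 0.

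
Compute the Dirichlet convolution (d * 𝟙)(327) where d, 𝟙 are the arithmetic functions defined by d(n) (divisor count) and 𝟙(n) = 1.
(d * 𝟙)(327) = 9

Divisors of 327: [1, 3, 109, 327]. For each d | 327:
  d = 1: d(1) · 𝟙(327/1) = 1 · 1 = 1
  d = 3: d(3) · 𝟙(327/3) = 2 · 1 = 2
  d = 109: d(109) · 𝟙(327/109) = 2 · 1 = 2
  d = 327: d(327) · 𝟙(327/327) = 4 · 1 = 4
Summing: (d * 𝟙)(327) = 1 + 2 + 2 + 4 = 9.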